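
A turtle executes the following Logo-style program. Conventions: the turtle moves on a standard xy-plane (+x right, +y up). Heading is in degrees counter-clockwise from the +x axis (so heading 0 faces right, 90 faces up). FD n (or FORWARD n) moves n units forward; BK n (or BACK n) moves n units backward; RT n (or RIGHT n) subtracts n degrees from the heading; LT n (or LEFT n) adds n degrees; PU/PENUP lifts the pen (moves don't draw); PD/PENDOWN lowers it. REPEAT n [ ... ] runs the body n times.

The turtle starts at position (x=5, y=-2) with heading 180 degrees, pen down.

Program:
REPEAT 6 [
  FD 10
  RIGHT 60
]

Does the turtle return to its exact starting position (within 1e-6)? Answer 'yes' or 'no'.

Answer: yes

Derivation:
Executing turtle program step by step:
Start: pos=(5,-2), heading=180, pen down
REPEAT 6 [
  -- iteration 1/6 --
  FD 10: (5,-2) -> (-5,-2) [heading=180, draw]
  RT 60: heading 180 -> 120
  -- iteration 2/6 --
  FD 10: (-5,-2) -> (-10,6.66) [heading=120, draw]
  RT 60: heading 120 -> 60
  -- iteration 3/6 --
  FD 10: (-10,6.66) -> (-5,15.321) [heading=60, draw]
  RT 60: heading 60 -> 0
  -- iteration 4/6 --
  FD 10: (-5,15.321) -> (5,15.321) [heading=0, draw]
  RT 60: heading 0 -> 300
  -- iteration 5/6 --
  FD 10: (5,15.321) -> (10,6.66) [heading=300, draw]
  RT 60: heading 300 -> 240
  -- iteration 6/6 --
  FD 10: (10,6.66) -> (5,-2) [heading=240, draw]
  RT 60: heading 240 -> 180
]
Final: pos=(5,-2), heading=180, 6 segment(s) drawn

Start position: (5, -2)
Final position: (5, -2)
Distance = 0; < 1e-6 -> CLOSED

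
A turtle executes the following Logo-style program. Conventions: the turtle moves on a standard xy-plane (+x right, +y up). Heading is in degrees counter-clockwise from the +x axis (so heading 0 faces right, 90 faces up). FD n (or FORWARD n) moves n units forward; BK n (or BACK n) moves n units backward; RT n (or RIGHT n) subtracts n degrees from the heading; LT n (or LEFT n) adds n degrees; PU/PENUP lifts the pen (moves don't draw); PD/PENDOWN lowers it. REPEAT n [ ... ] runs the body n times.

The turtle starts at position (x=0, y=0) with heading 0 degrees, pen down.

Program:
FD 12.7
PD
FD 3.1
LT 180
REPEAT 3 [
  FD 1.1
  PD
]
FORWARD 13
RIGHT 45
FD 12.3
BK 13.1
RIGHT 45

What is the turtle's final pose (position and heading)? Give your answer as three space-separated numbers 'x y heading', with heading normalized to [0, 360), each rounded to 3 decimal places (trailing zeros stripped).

Answer: 0.066 -0.566 90

Derivation:
Executing turtle program step by step:
Start: pos=(0,0), heading=0, pen down
FD 12.7: (0,0) -> (12.7,0) [heading=0, draw]
PD: pen down
FD 3.1: (12.7,0) -> (15.8,0) [heading=0, draw]
LT 180: heading 0 -> 180
REPEAT 3 [
  -- iteration 1/3 --
  FD 1.1: (15.8,0) -> (14.7,0) [heading=180, draw]
  PD: pen down
  -- iteration 2/3 --
  FD 1.1: (14.7,0) -> (13.6,0) [heading=180, draw]
  PD: pen down
  -- iteration 3/3 --
  FD 1.1: (13.6,0) -> (12.5,0) [heading=180, draw]
  PD: pen down
]
FD 13: (12.5,0) -> (-0.5,0) [heading=180, draw]
RT 45: heading 180 -> 135
FD 12.3: (-0.5,0) -> (-9.197,8.697) [heading=135, draw]
BK 13.1: (-9.197,8.697) -> (0.066,-0.566) [heading=135, draw]
RT 45: heading 135 -> 90
Final: pos=(0.066,-0.566), heading=90, 8 segment(s) drawn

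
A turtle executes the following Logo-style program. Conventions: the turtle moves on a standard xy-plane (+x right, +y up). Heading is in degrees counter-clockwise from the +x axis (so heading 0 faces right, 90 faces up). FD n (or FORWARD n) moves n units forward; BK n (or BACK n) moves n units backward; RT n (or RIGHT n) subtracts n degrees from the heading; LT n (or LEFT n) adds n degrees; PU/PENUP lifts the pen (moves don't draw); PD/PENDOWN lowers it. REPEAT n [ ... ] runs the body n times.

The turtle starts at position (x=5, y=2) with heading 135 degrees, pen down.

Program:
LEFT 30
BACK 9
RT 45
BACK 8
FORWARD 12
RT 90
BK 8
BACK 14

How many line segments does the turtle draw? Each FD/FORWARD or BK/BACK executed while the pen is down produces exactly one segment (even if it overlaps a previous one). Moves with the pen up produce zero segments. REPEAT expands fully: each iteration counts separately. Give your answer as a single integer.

Executing turtle program step by step:
Start: pos=(5,2), heading=135, pen down
LT 30: heading 135 -> 165
BK 9: (5,2) -> (13.693,-0.329) [heading=165, draw]
RT 45: heading 165 -> 120
BK 8: (13.693,-0.329) -> (17.693,-7.258) [heading=120, draw]
FD 12: (17.693,-7.258) -> (11.693,3.135) [heading=120, draw]
RT 90: heading 120 -> 30
BK 8: (11.693,3.135) -> (4.765,-0.865) [heading=30, draw]
BK 14: (4.765,-0.865) -> (-7.359,-7.865) [heading=30, draw]
Final: pos=(-7.359,-7.865), heading=30, 5 segment(s) drawn
Segments drawn: 5

Answer: 5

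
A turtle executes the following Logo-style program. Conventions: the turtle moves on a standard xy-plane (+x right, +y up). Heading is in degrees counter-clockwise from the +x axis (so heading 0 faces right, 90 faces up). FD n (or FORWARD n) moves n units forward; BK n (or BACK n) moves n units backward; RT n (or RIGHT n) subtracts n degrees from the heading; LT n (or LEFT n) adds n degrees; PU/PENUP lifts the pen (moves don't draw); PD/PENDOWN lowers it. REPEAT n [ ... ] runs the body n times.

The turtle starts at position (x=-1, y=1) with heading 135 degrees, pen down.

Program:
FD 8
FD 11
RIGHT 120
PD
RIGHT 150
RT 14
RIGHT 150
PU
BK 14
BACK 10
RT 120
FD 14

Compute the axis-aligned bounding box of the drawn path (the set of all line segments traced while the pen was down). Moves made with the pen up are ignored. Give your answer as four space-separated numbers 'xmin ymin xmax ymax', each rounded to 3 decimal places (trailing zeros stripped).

Answer: -14.435 1 -1 14.435

Derivation:
Executing turtle program step by step:
Start: pos=(-1,1), heading=135, pen down
FD 8: (-1,1) -> (-6.657,6.657) [heading=135, draw]
FD 11: (-6.657,6.657) -> (-14.435,14.435) [heading=135, draw]
RT 120: heading 135 -> 15
PD: pen down
RT 150: heading 15 -> 225
RT 14: heading 225 -> 211
RT 150: heading 211 -> 61
PU: pen up
BK 14: (-14.435,14.435) -> (-21.222,2.19) [heading=61, move]
BK 10: (-21.222,2.19) -> (-26.07,-6.556) [heading=61, move]
RT 120: heading 61 -> 301
FD 14: (-26.07,-6.556) -> (-18.86,-18.556) [heading=301, move]
Final: pos=(-18.86,-18.556), heading=301, 2 segment(s) drawn

Segment endpoints: x in {-14.435, -6.657, -1}, y in {1, 6.657, 14.435}
xmin=-14.435, ymin=1, xmax=-1, ymax=14.435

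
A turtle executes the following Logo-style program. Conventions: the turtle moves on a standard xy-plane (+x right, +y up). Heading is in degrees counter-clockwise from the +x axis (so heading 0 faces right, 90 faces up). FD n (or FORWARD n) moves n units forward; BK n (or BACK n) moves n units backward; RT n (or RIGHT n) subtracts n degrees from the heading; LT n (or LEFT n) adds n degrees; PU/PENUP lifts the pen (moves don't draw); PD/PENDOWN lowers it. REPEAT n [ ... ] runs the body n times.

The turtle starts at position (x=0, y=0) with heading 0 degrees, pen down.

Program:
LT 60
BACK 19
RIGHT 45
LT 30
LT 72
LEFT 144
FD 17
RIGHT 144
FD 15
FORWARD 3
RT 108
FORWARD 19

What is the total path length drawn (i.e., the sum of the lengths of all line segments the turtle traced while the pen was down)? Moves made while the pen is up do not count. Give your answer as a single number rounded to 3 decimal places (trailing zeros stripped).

Executing turtle program step by step:
Start: pos=(0,0), heading=0, pen down
LT 60: heading 0 -> 60
BK 19: (0,0) -> (-9.5,-16.454) [heading=60, draw]
RT 45: heading 60 -> 15
LT 30: heading 15 -> 45
LT 72: heading 45 -> 117
LT 144: heading 117 -> 261
FD 17: (-9.5,-16.454) -> (-12.159,-33.245) [heading=261, draw]
RT 144: heading 261 -> 117
FD 15: (-12.159,-33.245) -> (-18.969,-19.88) [heading=117, draw]
FD 3: (-18.969,-19.88) -> (-20.331,-17.207) [heading=117, draw]
RT 108: heading 117 -> 9
FD 19: (-20.331,-17.207) -> (-1.565,-14.235) [heading=9, draw]
Final: pos=(-1.565,-14.235), heading=9, 5 segment(s) drawn

Segment lengths:
  seg 1: (0,0) -> (-9.5,-16.454), length = 19
  seg 2: (-9.5,-16.454) -> (-12.159,-33.245), length = 17
  seg 3: (-12.159,-33.245) -> (-18.969,-19.88), length = 15
  seg 4: (-18.969,-19.88) -> (-20.331,-17.207), length = 3
  seg 5: (-20.331,-17.207) -> (-1.565,-14.235), length = 19
Total = 73

Answer: 73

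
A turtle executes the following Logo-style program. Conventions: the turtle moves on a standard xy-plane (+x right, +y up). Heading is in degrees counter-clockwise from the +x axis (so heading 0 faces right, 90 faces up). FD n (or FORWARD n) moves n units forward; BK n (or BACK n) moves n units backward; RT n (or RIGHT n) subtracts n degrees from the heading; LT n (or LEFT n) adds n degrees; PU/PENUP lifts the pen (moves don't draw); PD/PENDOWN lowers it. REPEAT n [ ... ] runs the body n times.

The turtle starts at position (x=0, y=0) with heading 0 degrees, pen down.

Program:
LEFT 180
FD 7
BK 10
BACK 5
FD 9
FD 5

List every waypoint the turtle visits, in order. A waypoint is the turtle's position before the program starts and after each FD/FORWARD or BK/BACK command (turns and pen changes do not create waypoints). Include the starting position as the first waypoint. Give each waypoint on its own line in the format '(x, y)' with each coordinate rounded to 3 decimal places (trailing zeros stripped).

Answer: (0, 0)
(-7, 0)
(3, 0)
(8, 0)
(-1, 0)
(-6, 0)

Derivation:
Executing turtle program step by step:
Start: pos=(0,0), heading=0, pen down
LT 180: heading 0 -> 180
FD 7: (0,0) -> (-7,0) [heading=180, draw]
BK 10: (-7,0) -> (3,0) [heading=180, draw]
BK 5: (3,0) -> (8,0) [heading=180, draw]
FD 9: (8,0) -> (-1,0) [heading=180, draw]
FD 5: (-1,0) -> (-6,0) [heading=180, draw]
Final: pos=(-6,0), heading=180, 5 segment(s) drawn
Waypoints (6 total):
(0, 0)
(-7, 0)
(3, 0)
(8, 0)
(-1, 0)
(-6, 0)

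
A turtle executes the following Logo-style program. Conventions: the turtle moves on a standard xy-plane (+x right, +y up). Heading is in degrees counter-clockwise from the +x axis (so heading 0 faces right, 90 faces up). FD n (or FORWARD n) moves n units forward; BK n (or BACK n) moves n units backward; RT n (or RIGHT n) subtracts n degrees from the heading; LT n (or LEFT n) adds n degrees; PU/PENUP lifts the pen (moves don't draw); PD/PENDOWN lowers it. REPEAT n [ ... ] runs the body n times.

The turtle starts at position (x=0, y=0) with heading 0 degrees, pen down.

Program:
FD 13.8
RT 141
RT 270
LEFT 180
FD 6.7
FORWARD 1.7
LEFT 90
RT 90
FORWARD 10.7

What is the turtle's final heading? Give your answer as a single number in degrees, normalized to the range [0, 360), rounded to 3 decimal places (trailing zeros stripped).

Executing turtle program step by step:
Start: pos=(0,0), heading=0, pen down
FD 13.8: (0,0) -> (13.8,0) [heading=0, draw]
RT 141: heading 0 -> 219
RT 270: heading 219 -> 309
LT 180: heading 309 -> 129
FD 6.7: (13.8,0) -> (9.584,5.207) [heading=129, draw]
FD 1.7: (9.584,5.207) -> (8.514,6.528) [heading=129, draw]
LT 90: heading 129 -> 219
RT 90: heading 219 -> 129
FD 10.7: (8.514,6.528) -> (1.78,14.843) [heading=129, draw]
Final: pos=(1.78,14.843), heading=129, 4 segment(s) drawn

Answer: 129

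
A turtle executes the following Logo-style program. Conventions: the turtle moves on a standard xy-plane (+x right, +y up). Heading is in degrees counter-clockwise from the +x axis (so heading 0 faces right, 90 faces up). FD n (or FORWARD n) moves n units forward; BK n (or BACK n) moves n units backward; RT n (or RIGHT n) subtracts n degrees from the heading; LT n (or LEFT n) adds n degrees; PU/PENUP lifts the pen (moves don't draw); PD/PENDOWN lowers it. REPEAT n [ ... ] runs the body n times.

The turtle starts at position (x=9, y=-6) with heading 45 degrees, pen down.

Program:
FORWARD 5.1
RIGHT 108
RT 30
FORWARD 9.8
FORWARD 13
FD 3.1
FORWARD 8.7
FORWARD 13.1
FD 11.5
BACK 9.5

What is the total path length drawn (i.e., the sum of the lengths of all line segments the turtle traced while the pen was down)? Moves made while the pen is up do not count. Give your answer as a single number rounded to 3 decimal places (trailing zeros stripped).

Executing turtle program step by step:
Start: pos=(9,-6), heading=45, pen down
FD 5.1: (9,-6) -> (12.606,-2.394) [heading=45, draw]
RT 108: heading 45 -> 297
RT 30: heading 297 -> 267
FD 9.8: (12.606,-2.394) -> (12.093,-12.18) [heading=267, draw]
FD 13: (12.093,-12.18) -> (11.413,-25.163) [heading=267, draw]
FD 3.1: (11.413,-25.163) -> (11.251,-28.258) [heading=267, draw]
FD 8.7: (11.251,-28.258) -> (10.795,-36.946) [heading=267, draw]
FD 13.1: (10.795,-36.946) -> (10.11,-50.028) [heading=267, draw]
FD 11.5: (10.11,-50.028) -> (9.508,-61.513) [heading=267, draw]
BK 9.5: (9.508,-61.513) -> (10.005,-52.026) [heading=267, draw]
Final: pos=(10.005,-52.026), heading=267, 8 segment(s) drawn

Segment lengths:
  seg 1: (9,-6) -> (12.606,-2.394), length = 5.1
  seg 2: (12.606,-2.394) -> (12.093,-12.18), length = 9.8
  seg 3: (12.093,-12.18) -> (11.413,-25.163), length = 13
  seg 4: (11.413,-25.163) -> (11.251,-28.258), length = 3.1
  seg 5: (11.251,-28.258) -> (10.795,-36.946), length = 8.7
  seg 6: (10.795,-36.946) -> (10.11,-50.028), length = 13.1
  seg 7: (10.11,-50.028) -> (9.508,-61.513), length = 11.5
  seg 8: (9.508,-61.513) -> (10.005,-52.026), length = 9.5
Total = 73.8

Answer: 73.8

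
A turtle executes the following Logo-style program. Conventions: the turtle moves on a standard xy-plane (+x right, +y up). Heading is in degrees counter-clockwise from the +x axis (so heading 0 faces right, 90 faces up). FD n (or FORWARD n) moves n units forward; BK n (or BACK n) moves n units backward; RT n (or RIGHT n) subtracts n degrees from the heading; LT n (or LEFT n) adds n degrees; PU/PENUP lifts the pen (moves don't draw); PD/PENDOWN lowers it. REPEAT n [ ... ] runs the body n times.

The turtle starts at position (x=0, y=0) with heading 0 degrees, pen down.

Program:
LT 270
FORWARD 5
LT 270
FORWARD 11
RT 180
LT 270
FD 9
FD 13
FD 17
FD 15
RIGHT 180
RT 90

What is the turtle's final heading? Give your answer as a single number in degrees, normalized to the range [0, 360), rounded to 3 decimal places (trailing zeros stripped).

Executing turtle program step by step:
Start: pos=(0,0), heading=0, pen down
LT 270: heading 0 -> 270
FD 5: (0,0) -> (0,-5) [heading=270, draw]
LT 270: heading 270 -> 180
FD 11: (0,-5) -> (-11,-5) [heading=180, draw]
RT 180: heading 180 -> 0
LT 270: heading 0 -> 270
FD 9: (-11,-5) -> (-11,-14) [heading=270, draw]
FD 13: (-11,-14) -> (-11,-27) [heading=270, draw]
FD 17: (-11,-27) -> (-11,-44) [heading=270, draw]
FD 15: (-11,-44) -> (-11,-59) [heading=270, draw]
RT 180: heading 270 -> 90
RT 90: heading 90 -> 0
Final: pos=(-11,-59), heading=0, 6 segment(s) drawn

Answer: 0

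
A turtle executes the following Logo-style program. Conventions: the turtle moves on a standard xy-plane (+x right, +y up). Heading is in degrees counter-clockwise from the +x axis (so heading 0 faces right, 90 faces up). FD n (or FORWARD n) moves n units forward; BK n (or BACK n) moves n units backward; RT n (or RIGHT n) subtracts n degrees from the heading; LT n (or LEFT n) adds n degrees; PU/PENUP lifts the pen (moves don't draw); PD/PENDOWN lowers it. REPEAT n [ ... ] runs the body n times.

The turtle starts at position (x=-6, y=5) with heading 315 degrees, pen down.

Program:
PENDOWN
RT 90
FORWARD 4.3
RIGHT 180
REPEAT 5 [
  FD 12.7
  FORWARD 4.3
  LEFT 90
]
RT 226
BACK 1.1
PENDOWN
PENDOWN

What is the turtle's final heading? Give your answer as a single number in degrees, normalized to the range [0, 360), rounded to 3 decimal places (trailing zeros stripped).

Answer: 269

Derivation:
Executing turtle program step by step:
Start: pos=(-6,5), heading=315, pen down
PD: pen down
RT 90: heading 315 -> 225
FD 4.3: (-6,5) -> (-9.041,1.959) [heading=225, draw]
RT 180: heading 225 -> 45
REPEAT 5 [
  -- iteration 1/5 --
  FD 12.7: (-9.041,1.959) -> (-0.06,10.94) [heading=45, draw]
  FD 4.3: (-0.06,10.94) -> (2.98,13.98) [heading=45, draw]
  LT 90: heading 45 -> 135
  -- iteration 2/5 --
  FD 12.7: (2.98,13.98) -> (-6,22.961) [heading=135, draw]
  FD 4.3: (-6,22.961) -> (-9.041,26.001) [heading=135, draw]
  LT 90: heading 135 -> 225
  -- iteration 3/5 --
  FD 12.7: (-9.041,26.001) -> (-18.021,17.021) [heading=225, draw]
  FD 4.3: (-18.021,17.021) -> (-21.061,13.98) [heading=225, draw]
  LT 90: heading 225 -> 315
  -- iteration 4/5 --
  FD 12.7: (-21.061,13.98) -> (-12.081,5) [heading=315, draw]
  FD 4.3: (-12.081,5) -> (-9.041,1.959) [heading=315, draw]
  LT 90: heading 315 -> 45
  -- iteration 5/5 --
  FD 12.7: (-9.041,1.959) -> (-0.06,10.94) [heading=45, draw]
  FD 4.3: (-0.06,10.94) -> (2.98,13.98) [heading=45, draw]
  LT 90: heading 45 -> 135
]
RT 226: heading 135 -> 269
BK 1.1: (2.98,13.98) -> (2.999,15.08) [heading=269, draw]
PD: pen down
PD: pen down
Final: pos=(2.999,15.08), heading=269, 12 segment(s) drawn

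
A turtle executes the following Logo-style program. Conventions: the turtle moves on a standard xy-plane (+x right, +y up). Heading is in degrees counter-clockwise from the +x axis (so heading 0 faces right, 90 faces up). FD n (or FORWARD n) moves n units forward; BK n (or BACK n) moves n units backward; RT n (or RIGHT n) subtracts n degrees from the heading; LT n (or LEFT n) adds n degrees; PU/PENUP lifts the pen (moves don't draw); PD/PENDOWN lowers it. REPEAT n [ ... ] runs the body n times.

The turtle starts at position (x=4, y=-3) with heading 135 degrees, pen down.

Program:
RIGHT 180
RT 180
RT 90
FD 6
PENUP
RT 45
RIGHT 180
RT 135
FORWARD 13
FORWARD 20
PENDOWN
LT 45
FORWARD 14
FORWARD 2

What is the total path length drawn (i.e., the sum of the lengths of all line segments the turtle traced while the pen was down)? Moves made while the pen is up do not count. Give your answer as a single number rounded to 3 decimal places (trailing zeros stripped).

Answer: 22

Derivation:
Executing turtle program step by step:
Start: pos=(4,-3), heading=135, pen down
RT 180: heading 135 -> 315
RT 180: heading 315 -> 135
RT 90: heading 135 -> 45
FD 6: (4,-3) -> (8.243,1.243) [heading=45, draw]
PU: pen up
RT 45: heading 45 -> 0
RT 180: heading 0 -> 180
RT 135: heading 180 -> 45
FD 13: (8.243,1.243) -> (17.435,10.435) [heading=45, move]
FD 20: (17.435,10.435) -> (31.577,24.577) [heading=45, move]
PD: pen down
LT 45: heading 45 -> 90
FD 14: (31.577,24.577) -> (31.577,38.577) [heading=90, draw]
FD 2: (31.577,38.577) -> (31.577,40.577) [heading=90, draw]
Final: pos=(31.577,40.577), heading=90, 3 segment(s) drawn

Segment lengths:
  seg 1: (4,-3) -> (8.243,1.243), length = 6
  seg 2: (31.577,24.577) -> (31.577,38.577), length = 14
  seg 3: (31.577,38.577) -> (31.577,40.577), length = 2
Total = 22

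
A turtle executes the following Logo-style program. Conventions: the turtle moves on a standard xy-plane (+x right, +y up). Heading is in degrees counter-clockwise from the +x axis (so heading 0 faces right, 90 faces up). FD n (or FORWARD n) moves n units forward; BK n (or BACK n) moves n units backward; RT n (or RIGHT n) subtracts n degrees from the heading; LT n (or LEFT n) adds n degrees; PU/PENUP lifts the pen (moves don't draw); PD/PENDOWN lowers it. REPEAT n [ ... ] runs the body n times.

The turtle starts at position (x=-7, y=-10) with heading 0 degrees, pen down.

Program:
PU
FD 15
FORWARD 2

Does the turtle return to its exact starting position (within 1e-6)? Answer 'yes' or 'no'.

Executing turtle program step by step:
Start: pos=(-7,-10), heading=0, pen down
PU: pen up
FD 15: (-7,-10) -> (8,-10) [heading=0, move]
FD 2: (8,-10) -> (10,-10) [heading=0, move]
Final: pos=(10,-10), heading=0, 0 segment(s) drawn

Start position: (-7, -10)
Final position: (10, -10)
Distance = 17; >= 1e-6 -> NOT closed

Answer: no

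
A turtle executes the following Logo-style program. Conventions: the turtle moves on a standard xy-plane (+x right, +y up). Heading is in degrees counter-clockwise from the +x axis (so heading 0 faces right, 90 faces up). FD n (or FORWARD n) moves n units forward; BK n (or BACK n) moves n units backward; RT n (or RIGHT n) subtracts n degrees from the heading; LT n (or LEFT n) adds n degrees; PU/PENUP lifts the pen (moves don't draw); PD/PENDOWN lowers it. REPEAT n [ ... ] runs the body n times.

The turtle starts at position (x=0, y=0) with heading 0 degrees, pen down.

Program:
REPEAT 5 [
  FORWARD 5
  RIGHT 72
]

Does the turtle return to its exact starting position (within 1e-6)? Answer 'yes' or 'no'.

Executing turtle program step by step:
Start: pos=(0,0), heading=0, pen down
REPEAT 5 [
  -- iteration 1/5 --
  FD 5: (0,0) -> (5,0) [heading=0, draw]
  RT 72: heading 0 -> 288
  -- iteration 2/5 --
  FD 5: (5,0) -> (6.545,-4.755) [heading=288, draw]
  RT 72: heading 288 -> 216
  -- iteration 3/5 --
  FD 5: (6.545,-4.755) -> (2.5,-7.694) [heading=216, draw]
  RT 72: heading 216 -> 144
  -- iteration 4/5 --
  FD 5: (2.5,-7.694) -> (-1.545,-4.755) [heading=144, draw]
  RT 72: heading 144 -> 72
  -- iteration 5/5 --
  FD 5: (-1.545,-4.755) -> (0,0) [heading=72, draw]
  RT 72: heading 72 -> 0
]
Final: pos=(0,0), heading=0, 5 segment(s) drawn

Start position: (0, 0)
Final position: (0, 0)
Distance = 0; < 1e-6 -> CLOSED

Answer: yes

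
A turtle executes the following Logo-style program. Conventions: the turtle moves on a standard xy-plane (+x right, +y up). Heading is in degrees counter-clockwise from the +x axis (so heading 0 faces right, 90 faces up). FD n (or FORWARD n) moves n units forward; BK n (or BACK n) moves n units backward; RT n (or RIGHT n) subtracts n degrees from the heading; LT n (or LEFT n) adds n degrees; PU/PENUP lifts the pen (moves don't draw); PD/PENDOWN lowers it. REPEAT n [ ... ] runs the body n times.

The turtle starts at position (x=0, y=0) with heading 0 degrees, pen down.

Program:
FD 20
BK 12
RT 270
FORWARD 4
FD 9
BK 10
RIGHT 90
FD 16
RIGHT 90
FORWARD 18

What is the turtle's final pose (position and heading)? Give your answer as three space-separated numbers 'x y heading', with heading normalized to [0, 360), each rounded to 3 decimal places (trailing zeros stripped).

Executing turtle program step by step:
Start: pos=(0,0), heading=0, pen down
FD 20: (0,0) -> (20,0) [heading=0, draw]
BK 12: (20,0) -> (8,0) [heading=0, draw]
RT 270: heading 0 -> 90
FD 4: (8,0) -> (8,4) [heading=90, draw]
FD 9: (8,4) -> (8,13) [heading=90, draw]
BK 10: (8,13) -> (8,3) [heading=90, draw]
RT 90: heading 90 -> 0
FD 16: (8,3) -> (24,3) [heading=0, draw]
RT 90: heading 0 -> 270
FD 18: (24,3) -> (24,-15) [heading=270, draw]
Final: pos=(24,-15), heading=270, 7 segment(s) drawn

Answer: 24 -15 270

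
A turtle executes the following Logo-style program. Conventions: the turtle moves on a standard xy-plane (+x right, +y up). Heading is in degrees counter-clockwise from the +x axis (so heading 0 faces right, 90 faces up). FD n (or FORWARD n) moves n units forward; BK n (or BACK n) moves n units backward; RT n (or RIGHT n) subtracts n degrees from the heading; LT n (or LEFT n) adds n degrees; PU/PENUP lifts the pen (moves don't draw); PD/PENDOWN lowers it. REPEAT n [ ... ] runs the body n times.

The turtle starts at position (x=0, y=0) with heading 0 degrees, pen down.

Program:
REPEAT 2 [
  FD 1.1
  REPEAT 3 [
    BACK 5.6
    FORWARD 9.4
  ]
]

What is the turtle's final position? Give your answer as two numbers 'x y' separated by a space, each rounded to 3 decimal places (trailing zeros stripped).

Answer: 25 0

Derivation:
Executing turtle program step by step:
Start: pos=(0,0), heading=0, pen down
REPEAT 2 [
  -- iteration 1/2 --
  FD 1.1: (0,0) -> (1.1,0) [heading=0, draw]
  REPEAT 3 [
    -- iteration 1/3 --
    BK 5.6: (1.1,0) -> (-4.5,0) [heading=0, draw]
    FD 9.4: (-4.5,0) -> (4.9,0) [heading=0, draw]
    -- iteration 2/3 --
    BK 5.6: (4.9,0) -> (-0.7,0) [heading=0, draw]
    FD 9.4: (-0.7,0) -> (8.7,0) [heading=0, draw]
    -- iteration 3/3 --
    BK 5.6: (8.7,0) -> (3.1,0) [heading=0, draw]
    FD 9.4: (3.1,0) -> (12.5,0) [heading=0, draw]
  ]
  -- iteration 2/2 --
  FD 1.1: (12.5,0) -> (13.6,0) [heading=0, draw]
  REPEAT 3 [
    -- iteration 1/3 --
    BK 5.6: (13.6,0) -> (8,0) [heading=0, draw]
    FD 9.4: (8,0) -> (17.4,0) [heading=0, draw]
    -- iteration 2/3 --
    BK 5.6: (17.4,0) -> (11.8,0) [heading=0, draw]
    FD 9.4: (11.8,0) -> (21.2,0) [heading=0, draw]
    -- iteration 3/3 --
    BK 5.6: (21.2,0) -> (15.6,0) [heading=0, draw]
    FD 9.4: (15.6,0) -> (25,0) [heading=0, draw]
  ]
]
Final: pos=(25,0), heading=0, 14 segment(s) drawn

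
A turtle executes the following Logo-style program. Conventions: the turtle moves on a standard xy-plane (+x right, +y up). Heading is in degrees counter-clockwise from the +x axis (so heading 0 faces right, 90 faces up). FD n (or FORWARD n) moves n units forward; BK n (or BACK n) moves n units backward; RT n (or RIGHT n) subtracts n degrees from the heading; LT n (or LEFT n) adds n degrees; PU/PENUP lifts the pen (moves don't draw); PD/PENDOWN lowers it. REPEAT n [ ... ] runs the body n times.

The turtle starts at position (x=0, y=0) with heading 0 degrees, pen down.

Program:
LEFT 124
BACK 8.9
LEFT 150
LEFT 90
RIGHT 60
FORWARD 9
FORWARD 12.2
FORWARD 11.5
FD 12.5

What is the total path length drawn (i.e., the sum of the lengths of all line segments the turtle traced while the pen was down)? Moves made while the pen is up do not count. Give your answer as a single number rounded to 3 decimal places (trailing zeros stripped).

Executing turtle program step by step:
Start: pos=(0,0), heading=0, pen down
LT 124: heading 0 -> 124
BK 8.9: (0,0) -> (4.977,-7.378) [heading=124, draw]
LT 150: heading 124 -> 274
LT 90: heading 274 -> 4
RT 60: heading 4 -> 304
FD 9: (4.977,-7.378) -> (10.01,-14.84) [heading=304, draw]
FD 12.2: (10.01,-14.84) -> (16.832,-24.954) [heading=304, draw]
FD 11.5: (16.832,-24.954) -> (23.262,-34.488) [heading=304, draw]
FD 12.5: (23.262,-34.488) -> (30.252,-44.851) [heading=304, draw]
Final: pos=(30.252,-44.851), heading=304, 5 segment(s) drawn

Segment lengths:
  seg 1: (0,0) -> (4.977,-7.378), length = 8.9
  seg 2: (4.977,-7.378) -> (10.01,-14.84), length = 9
  seg 3: (10.01,-14.84) -> (16.832,-24.954), length = 12.2
  seg 4: (16.832,-24.954) -> (23.262,-34.488), length = 11.5
  seg 5: (23.262,-34.488) -> (30.252,-44.851), length = 12.5
Total = 54.1

Answer: 54.1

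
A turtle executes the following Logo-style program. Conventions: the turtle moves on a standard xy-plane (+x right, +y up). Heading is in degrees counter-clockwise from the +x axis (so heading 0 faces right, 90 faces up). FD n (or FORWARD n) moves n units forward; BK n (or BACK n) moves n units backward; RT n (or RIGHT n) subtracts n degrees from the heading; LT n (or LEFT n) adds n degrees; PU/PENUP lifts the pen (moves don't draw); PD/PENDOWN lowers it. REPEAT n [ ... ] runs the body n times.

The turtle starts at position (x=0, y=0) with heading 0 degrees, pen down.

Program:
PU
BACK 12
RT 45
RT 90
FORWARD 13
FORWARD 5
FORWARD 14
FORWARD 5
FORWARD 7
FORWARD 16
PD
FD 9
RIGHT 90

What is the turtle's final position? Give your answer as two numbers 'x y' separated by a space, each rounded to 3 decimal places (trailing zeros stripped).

Executing turtle program step by step:
Start: pos=(0,0), heading=0, pen down
PU: pen up
BK 12: (0,0) -> (-12,0) [heading=0, move]
RT 45: heading 0 -> 315
RT 90: heading 315 -> 225
FD 13: (-12,0) -> (-21.192,-9.192) [heading=225, move]
FD 5: (-21.192,-9.192) -> (-24.728,-12.728) [heading=225, move]
FD 14: (-24.728,-12.728) -> (-34.627,-22.627) [heading=225, move]
FD 5: (-34.627,-22.627) -> (-38.163,-26.163) [heading=225, move]
FD 7: (-38.163,-26.163) -> (-43.113,-31.113) [heading=225, move]
FD 16: (-43.113,-31.113) -> (-54.426,-42.426) [heading=225, move]
PD: pen down
FD 9: (-54.426,-42.426) -> (-60.79,-48.79) [heading=225, draw]
RT 90: heading 225 -> 135
Final: pos=(-60.79,-48.79), heading=135, 1 segment(s) drawn

Answer: -60.79 -48.79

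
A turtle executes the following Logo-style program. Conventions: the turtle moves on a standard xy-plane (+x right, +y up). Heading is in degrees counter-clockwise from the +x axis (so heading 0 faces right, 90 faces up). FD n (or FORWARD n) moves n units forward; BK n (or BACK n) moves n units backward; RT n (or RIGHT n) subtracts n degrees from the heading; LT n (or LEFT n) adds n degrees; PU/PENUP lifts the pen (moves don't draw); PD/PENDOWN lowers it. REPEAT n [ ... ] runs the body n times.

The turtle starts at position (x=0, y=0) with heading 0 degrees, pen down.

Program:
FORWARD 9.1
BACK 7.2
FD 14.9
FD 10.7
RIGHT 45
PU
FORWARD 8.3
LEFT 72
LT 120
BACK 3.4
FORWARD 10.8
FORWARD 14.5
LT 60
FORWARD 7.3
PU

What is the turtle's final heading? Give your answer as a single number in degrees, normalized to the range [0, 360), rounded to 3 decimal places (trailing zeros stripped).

Answer: 207

Derivation:
Executing turtle program step by step:
Start: pos=(0,0), heading=0, pen down
FD 9.1: (0,0) -> (9.1,0) [heading=0, draw]
BK 7.2: (9.1,0) -> (1.9,0) [heading=0, draw]
FD 14.9: (1.9,0) -> (16.8,0) [heading=0, draw]
FD 10.7: (16.8,0) -> (27.5,0) [heading=0, draw]
RT 45: heading 0 -> 315
PU: pen up
FD 8.3: (27.5,0) -> (33.369,-5.869) [heading=315, move]
LT 72: heading 315 -> 27
LT 120: heading 27 -> 147
BK 3.4: (33.369,-5.869) -> (36.22,-7.721) [heading=147, move]
FD 10.8: (36.22,-7.721) -> (27.163,-1.839) [heading=147, move]
FD 14.5: (27.163,-1.839) -> (15.002,6.059) [heading=147, move]
LT 60: heading 147 -> 207
FD 7.3: (15.002,6.059) -> (8.498,2.744) [heading=207, move]
PU: pen up
Final: pos=(8.498,2.744), heading=207, 4 segment(s) drawn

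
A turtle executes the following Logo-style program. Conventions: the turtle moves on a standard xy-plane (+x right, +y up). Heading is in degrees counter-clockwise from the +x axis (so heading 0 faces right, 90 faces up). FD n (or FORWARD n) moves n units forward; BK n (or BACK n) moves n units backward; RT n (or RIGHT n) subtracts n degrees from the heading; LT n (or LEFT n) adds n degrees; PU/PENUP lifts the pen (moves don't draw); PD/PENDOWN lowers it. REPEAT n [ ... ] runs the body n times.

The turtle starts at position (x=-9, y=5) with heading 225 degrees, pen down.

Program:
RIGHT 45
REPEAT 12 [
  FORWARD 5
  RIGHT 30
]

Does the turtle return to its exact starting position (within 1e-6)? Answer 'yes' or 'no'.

Answer: yes

Derivation:
Executing turtle program step by step:
Start: pos=(-9,5), heading=225, pen down
RT 45: heading 225 -> 180
REPEAT 12 [
  -- iteration 1/12 --
  FD 5: (-9,5) -> (-14,5) [heading=180, draw]
  RT 30: heading 180 -> 150
  -- iteration 2/12 --
  FD 5: (-14,5) -> (-18.33,7.5) [heading=150, draw]
  RT 30: heading 150 -> 120
  -- iteration 3/12 --
  FD 5: (-18.33,7.5) -> (-20.83,11.83) [heading=120, draw]
  RT 30: heading 120 -> 90
  -- iteration 4/12 --
  FD 5: (-20.83,11.83) -> (-20.83,16.83) [heading=90, draw]
  RT 30: heading 90 -> 60
  -- iteration 5/12 --
  FD 5: (-20.83,16.83) -> (-18.33,21.16) [heading=60, draw]
  RT 30: heading 60 -> 30
  -- iteration 6/12 --
  FD 5: (-18.33,21.16) -> (-14,23.66) [heading=30, draw]
  RT 30: heading 30 -> 0
  -- iteration 7/12 --
  FD 5: (-14,23.66) -> (-9,23.66) [heading=0, draw]
  RT 30: heading 0 -> 330
  -- iteration 8/12 --
  FD 5: (-9,23.66) -> (-4.67,21.16) [heading=330, draw]
  RT 30: heading 330 -> 300
  -- iteration 9/12 --
  FD 5: (-4.67,21.16) -> (-2.17,16.83) [heading=300, draw]
  RT 30: heading 300 -> 270
  -- iteration 10/12 --
  FD 5: (-2.17,16.83) -> (-2.17,11.83) [heading=270, draw]
  RT 30: heading 270 -> 240
  -- iteration 11/12 --
  FD 5: (-2.17,11.83) -> (-4.67,7.5) [heading=240, draw]
  RT 30: heading 240 -> 210
  -- iteration 12/12 --
  FD 5: (-4.67,7.5) -> (-9,5) [heading=210, draw]
  RT 30: heading 210 -> 180
]
Final: pos=(-9,5), heading=180, 12 segment(s) drawn

Start position: (-9, 5)
Final position: (-9, 5)
Distance = 0; < 1e-6 -> CLOSED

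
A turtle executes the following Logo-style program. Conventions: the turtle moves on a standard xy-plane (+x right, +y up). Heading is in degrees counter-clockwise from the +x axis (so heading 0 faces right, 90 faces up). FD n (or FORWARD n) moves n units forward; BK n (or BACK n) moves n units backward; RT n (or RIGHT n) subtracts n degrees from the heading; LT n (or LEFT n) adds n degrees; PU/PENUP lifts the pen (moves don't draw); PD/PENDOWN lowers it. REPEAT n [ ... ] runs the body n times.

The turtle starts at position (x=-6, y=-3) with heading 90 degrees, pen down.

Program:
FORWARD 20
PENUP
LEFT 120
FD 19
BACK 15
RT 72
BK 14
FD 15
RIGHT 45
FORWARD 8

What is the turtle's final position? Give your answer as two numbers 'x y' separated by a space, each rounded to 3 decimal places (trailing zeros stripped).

Answer: -10.626 23.658

Derivation:
Executing turtle program step by step:
Start: pos=(-6,-3), heading=90, pen down
FD 20: (-6,-3) -> (-6,17) [heading=90, draw]
PU: pen up
LT 120: heading 90 -> 210
FD 19: (-6,17) -> (-22.454,7.5) [heading=210, move]
BK 15: (-22.454,7.5) -> (-9.464,15) [heading=210, move]
RT 72: heading 210 -> 138
BK 14: (-9.464,15) -> (0.94,5.632) [heading=138, move]
FD 15: (0.94,5.632) -> (-10.207,15.669) [heading=138, move]
RT 45: heading 138 -> 93
FD 8: (-10.207,15.669) -> (-10.626,23.658) [heading=93, move]
Final: pos=(-10.626,23.658), heading=93, 1 segment(s) drawn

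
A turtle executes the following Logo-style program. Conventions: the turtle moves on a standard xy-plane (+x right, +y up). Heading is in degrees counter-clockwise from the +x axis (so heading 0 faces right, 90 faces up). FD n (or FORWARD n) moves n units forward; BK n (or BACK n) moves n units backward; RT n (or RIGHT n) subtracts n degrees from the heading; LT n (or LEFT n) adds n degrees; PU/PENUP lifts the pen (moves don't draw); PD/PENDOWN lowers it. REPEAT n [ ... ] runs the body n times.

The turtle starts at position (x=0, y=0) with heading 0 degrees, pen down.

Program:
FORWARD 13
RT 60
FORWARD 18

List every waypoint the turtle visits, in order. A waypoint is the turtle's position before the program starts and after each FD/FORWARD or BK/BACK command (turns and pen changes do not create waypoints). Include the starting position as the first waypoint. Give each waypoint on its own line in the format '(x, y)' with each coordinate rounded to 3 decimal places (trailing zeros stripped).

Executing turtle program step by step:
Start: pos=(0,0), heading=0, pen down
FD 13: (0,0) -> (13,0) [heading=0, draw]
RT 60: heading 0 -> 300
FD 18: (13,0) -> (22,-15.588) [heading=300, draw]
Final: pos=(22,-15.588), heading=300, 2 segment(s) drawn
Waypoints (3 total):
(0, 0)
(13, 0)
(22, -15.588)

Answer: (0, 0)
(13, 0)
(22, -15.588)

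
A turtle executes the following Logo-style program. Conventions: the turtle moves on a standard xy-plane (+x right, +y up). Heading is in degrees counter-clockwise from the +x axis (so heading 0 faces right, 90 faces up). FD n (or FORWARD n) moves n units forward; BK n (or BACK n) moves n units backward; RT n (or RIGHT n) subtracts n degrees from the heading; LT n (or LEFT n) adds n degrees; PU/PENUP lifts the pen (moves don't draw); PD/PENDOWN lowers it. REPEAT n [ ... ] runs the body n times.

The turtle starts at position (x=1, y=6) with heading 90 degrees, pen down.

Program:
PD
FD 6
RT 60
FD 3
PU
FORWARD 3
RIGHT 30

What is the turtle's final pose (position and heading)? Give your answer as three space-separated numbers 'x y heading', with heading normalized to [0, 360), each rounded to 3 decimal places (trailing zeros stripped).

Answer: 6.196 15 0

Derivation:
Executing turtle program step by step:
Start: pos=(1,6), heading=90, pen down
PD: pen down
FD 6: (1,6) -> (1,12) [heading=90, draw]
RT 60: heading 90 -> 30
FD 3: (1,12) -> (3.598,13.5) [heading=30, draw]
PU: pen up
FD 3: (3.598,13.5) -> (6.196,15) [heading=30, move]
RT 30: heading 30 -> 0
Final: pos=(6.196,15), heading=0, 2 segment(s) drawn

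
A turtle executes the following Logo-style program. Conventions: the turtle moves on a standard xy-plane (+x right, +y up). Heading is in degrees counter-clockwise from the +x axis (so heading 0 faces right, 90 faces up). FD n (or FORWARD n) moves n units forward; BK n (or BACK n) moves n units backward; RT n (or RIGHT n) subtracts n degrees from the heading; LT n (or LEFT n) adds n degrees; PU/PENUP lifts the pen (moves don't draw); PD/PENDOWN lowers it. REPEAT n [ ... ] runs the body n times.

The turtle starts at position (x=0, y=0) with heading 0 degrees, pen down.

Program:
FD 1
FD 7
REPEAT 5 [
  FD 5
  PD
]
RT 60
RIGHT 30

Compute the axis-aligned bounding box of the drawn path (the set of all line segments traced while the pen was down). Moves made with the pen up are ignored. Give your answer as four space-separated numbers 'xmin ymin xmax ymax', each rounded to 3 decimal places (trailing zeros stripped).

Executing turtle program step by step:
Start: pos=(0,0), heading=0, pen down
FD 1: (0,0) -> (1,0) [heading=0, draw]
FD 7: (1,0) -> (8,0) [heading=0, draw]
REPEAT 5 [
  -- iteration 1/5 --
  FD 5: (8,0) -> (13,0) [heading=0, draw]
  PD: pen down
  -- iteration 2/5 --
  FD 5: (13,0) -> (18,0) [heading=0, draw]
  PD: pen down
  -- iteration 3/5 --
  FD 5: (18,0) -> (23,0) [heading=0, draw]
  PD: pen down
  -- iteration 4/5 --
  FD 5: (23,0) -> (28,0) [heading=0, draw]
  PD: pen down
  -- iteration 5/5 --
  FD 5: (28,0) -> (33,0) [heading=0, draw]
  PD: pen down
]
RT 60: heading 0 -> 300
RT 30: heading 300 -> 270
Final: pos=(33,0), heading=270, 7 segment(s) drawn

Segment endpoints: x in {0, 1, 8, 13, 18, 23, 28, 33}, y in {0}
xmin=0, ymin=0, xmax=33, ymax=0

Answer: 0 0 33 0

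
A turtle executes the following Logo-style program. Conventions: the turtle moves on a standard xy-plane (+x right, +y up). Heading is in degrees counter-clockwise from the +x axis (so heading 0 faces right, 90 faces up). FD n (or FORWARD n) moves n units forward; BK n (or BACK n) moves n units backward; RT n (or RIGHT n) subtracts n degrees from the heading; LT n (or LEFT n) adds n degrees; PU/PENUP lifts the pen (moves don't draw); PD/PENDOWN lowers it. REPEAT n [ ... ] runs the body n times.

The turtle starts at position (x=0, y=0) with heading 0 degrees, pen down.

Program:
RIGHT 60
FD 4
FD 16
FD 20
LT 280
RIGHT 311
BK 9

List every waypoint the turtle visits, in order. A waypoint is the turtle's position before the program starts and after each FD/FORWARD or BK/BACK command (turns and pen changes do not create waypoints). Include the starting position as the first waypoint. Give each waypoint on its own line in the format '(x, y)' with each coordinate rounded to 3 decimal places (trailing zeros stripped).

Executing turtle program step by step:
Start: pos=(0,0), heading=0, pen down
RT 60: heading 0 -> 300
FD 4: (0,0) -> (2,-3.464) [heading=300, draw]
FD 16: (2,-3.464) -> (10,-17.321) [heading=300, draw]
FD 20: (10,-17.321) -> (20,-34.641) [heading=300, draw]
LT 280: heading 300 -> 220
RT 311: heading 220 -> 269
BK 9: (20,-34.641) -> (20.157,-25.642) [heading=269, draw]
Final: pos=(20.157,-25.642), heading=269, 4 segment(s) drawn
Waypoints (5 total):
(0, 0)
(2, -3.464)
(10, -17.321)
(20, -34.641)
(20.157, -25.642)

Answer: (0, 0)
(2, -3.464)
(10, -17.321)
(20, -34.641)
(20.157, -25.642)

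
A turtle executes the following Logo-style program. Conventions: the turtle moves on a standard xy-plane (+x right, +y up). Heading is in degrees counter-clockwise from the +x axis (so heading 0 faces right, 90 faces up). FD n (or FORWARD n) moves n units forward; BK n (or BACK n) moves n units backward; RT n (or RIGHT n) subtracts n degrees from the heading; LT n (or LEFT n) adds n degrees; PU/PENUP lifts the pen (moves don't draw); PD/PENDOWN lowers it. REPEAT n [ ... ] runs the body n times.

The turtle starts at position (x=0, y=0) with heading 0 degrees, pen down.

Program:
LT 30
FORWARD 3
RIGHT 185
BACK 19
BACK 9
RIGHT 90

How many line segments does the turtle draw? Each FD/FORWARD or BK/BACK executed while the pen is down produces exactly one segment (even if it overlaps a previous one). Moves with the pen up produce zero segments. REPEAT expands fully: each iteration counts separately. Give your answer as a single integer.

Answer: 3

Derivation:
Executing turtle program step by step:
Start: pos=(0,0), heading=0, pen down
LT 30: heading 0 -> 30
FD 3: (0,0) -> (2.598,1.5) [heading=30, draw]
RT 185: heading 30 -> 205
BK 19: (2.598,1.5) -> (19.818,9.53) [heading=205, draw]
BK 9: (19.818,9.53) -> (27.975,13.333) [heading=205, draw]
RT 90: heading 205 -> 115
Final: pos=(27.975,13.333), heading=115, 3 segment(s) drawn
Segments drawn: 3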